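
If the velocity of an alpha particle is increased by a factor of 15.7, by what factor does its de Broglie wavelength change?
The wavelength decreases by a factor of 15.7.

From λ = h/(mv), the wavelength is inversely proportional to velocity:

λ ∝ 1/v

If v → 15.7v, then λ → λ/15.7

When velocity is increased by a factor of 15.7, the wavelength decreases by a factor of 15.7.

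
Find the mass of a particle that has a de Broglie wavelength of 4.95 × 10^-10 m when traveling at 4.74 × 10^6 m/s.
2.82 × 10^-31 kg

From the de Broglie relation λ = h/(mv), we solve for m:

m = h/(λv)
m = (6.626 × 10^-34 J·s) / (4.95 × 10^-10 m × 4.74 × 10^6 m/s)
m = 2.82 × 10^-31 kg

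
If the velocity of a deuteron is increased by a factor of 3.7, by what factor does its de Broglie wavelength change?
The wavelength decreases by a factor of 3.7.

From λ = h/(mv), the wavelength is inversely proportional to velocity:

λ ∝ 1/v

If v → 3.7v, then λ → λ/3.7

When velocity is increased by a factor of 3.7, the wavelength decreases by a factor of 3.7.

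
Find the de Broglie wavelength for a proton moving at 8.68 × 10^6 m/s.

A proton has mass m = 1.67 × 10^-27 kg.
4.57 × 10^-14 m

Using the de Broglie relation λ = h/(mv):

λ = h/(mv)
λ = (6.626 × 10^-34 J·s) / (1.67 × 10^-27 kg × 8.68 × 10^6 m/s)
λ = 4.57 × 10^-14 m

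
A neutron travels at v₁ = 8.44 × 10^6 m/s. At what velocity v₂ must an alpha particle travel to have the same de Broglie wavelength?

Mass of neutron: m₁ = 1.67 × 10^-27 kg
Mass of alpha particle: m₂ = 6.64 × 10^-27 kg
v₂ = 2.12 × 10^6 m/s

For equal de Broglie wavelengths: λ₁ = λ₂

h/(m₁v₁) = h/(m₂v₂)
m₁v₁ = m₂v₂
v₂ = v₁ · (m₁/m₂)

v₂ = 8.44 × 10^6 m/s × (1.67 × 10^-27 kg / 6.64 × 10^-27 kg)
v₂ = 2.12 × 10^6 m/s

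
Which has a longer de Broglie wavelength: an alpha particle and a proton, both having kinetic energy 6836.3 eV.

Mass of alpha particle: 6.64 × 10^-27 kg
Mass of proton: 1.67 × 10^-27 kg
The proton has the longer wavelength.

Using λ = h/√(2mKE):

For alpha particle: λ₁ = h/√(2m₁KE) = 1.74 × 10^-13 m
For proton: λ₂ = h/√(2m₂KE) = 3.46 × 10^-13 m

Since λ ∝ 1/√m at constant kinetic energy, the lighter particle has the longer wavelength.

The proton has the longer de Broglie wavelength.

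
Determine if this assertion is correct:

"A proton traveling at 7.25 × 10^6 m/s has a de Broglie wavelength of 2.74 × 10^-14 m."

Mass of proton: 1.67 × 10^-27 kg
False

The claim is incorrect.

Using λ = h/(mv):
λ = (6.626 × 10^-34 J·s) / (1.67 × 10^-27 kg × 7.25 × 10^6 m/s)
λ = 5.47 × 10^-14 m

The actual wavelength differs from the claimed 2.74 × 10^-14 m.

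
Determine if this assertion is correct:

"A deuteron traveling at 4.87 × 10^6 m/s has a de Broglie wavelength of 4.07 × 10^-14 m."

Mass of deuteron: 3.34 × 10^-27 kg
True

The claim is correct.

Using λ = h/(mv):
λ = (6.626 × 10^-34 J·s) / (3.34 × 10^-27 kg × 4.87 × 10^6 m/s)
λ = 4.07 × 10^-14 m

This matches the claimed value.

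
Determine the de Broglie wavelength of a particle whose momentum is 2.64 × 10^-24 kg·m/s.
2.51 × 10^-10 m

Using the de Broglie relation λ = h/p:

λ = h/p
λ = (6.626 × 10^-34 J·s) / (2.64 × 10^-24 kg·m/s)
λ = 2.51 × 10^-10 m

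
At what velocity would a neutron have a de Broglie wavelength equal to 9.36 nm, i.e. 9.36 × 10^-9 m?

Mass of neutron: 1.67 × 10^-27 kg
4.24 × 10^1 m/s

From λ = h/(mv), solve for v:

v = h/(mλ)
v = (6.626 × 10^-34 J·s) / (1.67 × 10^-27 kg × 9.36 × 10^-9 m)
v = 4.24 × 10^1 m/s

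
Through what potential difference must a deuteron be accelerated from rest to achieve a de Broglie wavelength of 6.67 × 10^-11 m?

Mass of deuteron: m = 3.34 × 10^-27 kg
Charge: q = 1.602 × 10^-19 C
9.22 × 10^-2 V

From λ = h/√(2mqV), we solve for V:

λ² = h²/(2mqV)
V = h²/(2mqλ²)
V = (6.626 × 10^-34 J·s)² / (2 × 3.34 × 10^-27 kg × 1.602 × 10^-19 C × (6.67 × 10^-11 m)²)
V = 9.22 × 10^-2 V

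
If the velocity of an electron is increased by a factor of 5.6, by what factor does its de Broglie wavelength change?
The wavelength decreases by a factor of 5.6.

From λ = h/(mv), the wavelength is inversely proportional to velocity:

λ ∝ 1/v

If v → 5.6v, then λ → λ/5.6

When velocity is increased by a factor of 5.6, the wavelength decreases by a factor of 5.6.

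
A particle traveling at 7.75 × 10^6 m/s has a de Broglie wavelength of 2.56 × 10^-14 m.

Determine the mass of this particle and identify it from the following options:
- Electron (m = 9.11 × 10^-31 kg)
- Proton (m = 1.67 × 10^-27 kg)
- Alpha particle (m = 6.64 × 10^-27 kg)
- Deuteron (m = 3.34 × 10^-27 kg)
The particle is a deuteron.

From λ = h/(mv), solve for mass:

m = h/(λv)
m = (6.626 × 10^-34 J·s) / (2.56 × 10^-14 m × 7.75 × 10^6 m/s)
m = 3.34 × 10^-27 kg

Comparing with the listed masses, this is closest to a deuteron.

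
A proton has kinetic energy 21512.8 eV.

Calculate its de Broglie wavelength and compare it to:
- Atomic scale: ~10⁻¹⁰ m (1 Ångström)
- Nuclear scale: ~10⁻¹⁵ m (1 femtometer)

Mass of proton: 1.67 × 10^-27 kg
λ = 1.95 × 10^-13 m, which is between nuclear and atomic scales.

Using λ = h/√(2mKE):

KE = 21512.8 eV = 3.447 × 10^-15 J

λ = h/√(2mKE)
λ = (6.626 × 10^-34 J·s) / √(2 × 1.67 × 10^-27 kg × 3.447 × 10^-15 J)
λ = 1.95 × 10^-13 m

Comparison:
- Atomic scale (10⁻¹⁰ m): λ is 0.002× this size
- Nuclear scale (10⁻¹⁵ m): λ is 2e+02× this size

The wavelength is between nuclear and atomic scales.

This wavelength is appropriate for probing atomic structure but too large for nuclear physics experiments.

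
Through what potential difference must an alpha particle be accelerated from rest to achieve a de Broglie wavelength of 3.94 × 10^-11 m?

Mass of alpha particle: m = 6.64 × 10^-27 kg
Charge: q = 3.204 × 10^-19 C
6.65 × 10^-2 V

From λ = h/√(2mqV), we solve for V:

λ² = h²/(2mqV)
V = h²/(2mqλ²)
V = (6.626 × 10^-34 J·s)² / (2 × 6.64 × 10^-27 kg × 3.204 × 10^-19 C × (3.94 × 10^-11 m)²)
V = 6.65 × 10^-2 V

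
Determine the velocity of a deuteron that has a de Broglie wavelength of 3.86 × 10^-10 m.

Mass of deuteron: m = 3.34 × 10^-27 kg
5.14 × 10^2 m/s

From the de Broglie relation λ = h/(mv), we solve for v:

v = h/(mλ)
v = (6.626 × 10^-34 J·s) / (3.34 × 10^-27 kg × 3.86 × 10^-10 m)
v = 5.14 × 10^2 m/s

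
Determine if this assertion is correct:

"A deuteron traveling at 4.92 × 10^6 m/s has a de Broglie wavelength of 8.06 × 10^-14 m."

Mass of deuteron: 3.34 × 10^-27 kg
False

The claim is incorrect.

Using λ = h/(mv):
λ = (6.626 × 10^-34 J·s) / (3.34 × 10^-27 kg × 4.92 × 10^6 m/s)
λ = 4.03 × 10^-14 m

The actual wavelength differs from the claimed 8.06 × 10^-14 m.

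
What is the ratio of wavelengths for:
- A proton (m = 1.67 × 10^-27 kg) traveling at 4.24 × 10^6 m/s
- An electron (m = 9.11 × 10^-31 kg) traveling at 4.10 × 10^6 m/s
λ₁/λ₂ = 5.27 × 10^-4

Using λ = h/(mv):

λ₁ = h/(m₁v₁) = 9.36 × 10^-14 m
λ₂ = h/(m₂v₂) = 1.77 × 10^-10 m

Ratio λ₁/λ₂ = (m₂v₂)/(m₁v₁)
         = (9.11 × 10^-31 kg × 4.10 × 10^6 m/s) / (1.67 × 10^-27 kg × 4.24 × 10^6 m/s)
         = 5.27 × 10^-4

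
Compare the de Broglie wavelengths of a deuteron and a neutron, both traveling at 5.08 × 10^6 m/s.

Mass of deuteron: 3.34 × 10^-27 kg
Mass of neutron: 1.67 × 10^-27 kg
The neutron has the longer wavelength.

Using λ = h/(mv), since both particles have the same velocity, the wavelength depends only on mass.

For deuteron: λ₁ = h/(m₁v) = 3.91 × 10^-14 m
For neutron: λ₂ = h/(m₂v) = 7.81 × 10^-14 m

Since λ ∝ 1/m at constant velocity, the lighter particle has the longer wavelength.

The neutron has the longer de Broglie wavelength.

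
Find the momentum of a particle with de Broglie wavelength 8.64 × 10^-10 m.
7.67 × 10^-25 kg·m/s

From the de Broglie relation λ = h/p, we solve for p:

p = h/λ
p = (6.626 × 10^-34 J·s) / (8.64 × 10^-10 m)
p = 7.67 × 10^-25 kg·m/s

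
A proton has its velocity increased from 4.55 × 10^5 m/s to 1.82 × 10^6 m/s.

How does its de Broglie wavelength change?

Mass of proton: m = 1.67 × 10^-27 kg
The wavelength decreases by a factor of 4.

Using λ = h/(mv):

Initial wavelength: λ₁ = h/(mv₁) = 8.72 × 10^-13 m
Final wavelength: λ₂ = h/(mv₂) = 2.18 × 10^-13 m

Since λ ∝ 1/v, when velocity increases by a factor of 4, the wavelength decreases by a factor of 4.

λ₂/λ₁ = v₁/v₂ = 1/4

The wavelength decreases by a factor of 4.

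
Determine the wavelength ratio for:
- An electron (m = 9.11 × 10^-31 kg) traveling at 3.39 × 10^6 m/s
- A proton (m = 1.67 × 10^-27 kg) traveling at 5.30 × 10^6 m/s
λ₁/λ₂ = 2.87 × 10^3

Using λ = h/(mv):

λ₁ = h/(m₁v₁) = 2.15 × 10^-10 m
λ₂ = h/(m₂v₂) = 7.49 × 10^-14 m

Ratio λ₁/λ₂ = (m₂v₂)/(m₁v₁)
         = (1.67 × 10^-27 kg × 5.30 × 10^6 m/s) / (9.11 × 10^-31 kg × 3.39 × 10^6 m/s)
         = 2.87 × 10^3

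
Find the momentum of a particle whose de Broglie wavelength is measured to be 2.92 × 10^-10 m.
2.27 × 10^-24 kg·m/s

From the de Broglie relation λ = h/p, we solve for p:

p = h/λ
p = (6.626 × 10^-34 J·s) / (2.92 × 10^-10 m)
p = 2.27 × 10^-24 kg·m/s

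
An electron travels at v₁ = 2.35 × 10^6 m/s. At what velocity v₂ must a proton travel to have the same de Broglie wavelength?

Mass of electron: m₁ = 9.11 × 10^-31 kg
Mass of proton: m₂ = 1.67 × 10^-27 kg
v₂ = 1.28 × 10^3 m/s

For equal de Broglie wavelengths: λ₁ = λ₂

h/(m₁v₁) = h/(m₂v₂)
m₁v₁ = m₂v₂
v₂ = v₁ · (m₁/m₂)

v₂ = 2.35 × 10^6 m/s × (9.11 × 10^-31 kg / 1.67 × 10^-27 kg)
v₂ = 1.28 × 10^3 m/s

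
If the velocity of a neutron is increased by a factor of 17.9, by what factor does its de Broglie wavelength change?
The wavelength decreases by a factor of 17.9.

From λ = h/(mv), the wavelength is inversely proportional to velocity:

λ ∝ 1/v

If v → 17.9v, then λ → λ/17.9

When velocity is increased by a factor of 17.9, the wavelength decreases by a factor of 17.9.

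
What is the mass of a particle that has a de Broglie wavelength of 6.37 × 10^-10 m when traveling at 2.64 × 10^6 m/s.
3.94 × 10^-31 kg

From the de Broglie relation λ = h/(mv), we solve for m:

m = h/(λv)
m = (6.626 × 10^-34 J·s) / (6.37 × 10^-10 m × 2.64 × 10^6 m/s)
m = 3.94 × 10^-31 kg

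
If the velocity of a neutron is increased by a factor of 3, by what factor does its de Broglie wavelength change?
The wavelength decreases by a factor of 3.

From λ = h/(mv), the wavelength is inversely proportional to velocity:

λ ∝ 1/v

If v → 3v, then λ → λ/3

When velocity is increased by a factor of 3, the wavelength decreases by a factor of 3.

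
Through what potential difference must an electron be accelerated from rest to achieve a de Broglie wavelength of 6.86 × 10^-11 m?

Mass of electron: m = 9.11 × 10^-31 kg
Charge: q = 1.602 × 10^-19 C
320 V

From λ = h/√(2mqV), we solve for V:

λ² = h²/(2mqV)
V = h²/(2mqλ²)
V = (6.626 × 10^-34 J·s)² / (2 × 9.11 × 10^-31 kg × 1.602 × 10^-19 C × (6.86 × 10^-11 m)²)
V = 320 V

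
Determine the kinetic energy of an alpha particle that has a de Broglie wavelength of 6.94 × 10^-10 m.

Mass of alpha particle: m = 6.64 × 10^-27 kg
6.86 × 10^-23 J (or 4.28 × 10^-4 eV)

From λ = h/√(2mKE), we solve for KE:

λ² = h²/(2mKE)
KE = h²/(2mλ²)
KE = (6.626 × 10^-34 J·s)² / (2 × 6.64 × 10^-27 kg × (6.94 × 10^-10 m)²)
KE = 6.86 × 10^-23 J
KE = 4.28 × 10^-4 eV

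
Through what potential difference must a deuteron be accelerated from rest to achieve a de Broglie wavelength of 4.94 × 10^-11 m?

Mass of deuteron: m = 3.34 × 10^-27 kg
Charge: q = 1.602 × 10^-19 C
1.68 × 10^-1 V

From λ = h/√(2mqV), we solve for V:

λ² = h²/(2mqV)
V = h²/(2mqλ²)
V = (6.626 × 10^-34 J·s)² / (2 × 3.34 × 10^-27 kg × 1.602 × 10^-19 C × (4.94 × 10^-11 m)²)
V = 1.68 × 10^-1 V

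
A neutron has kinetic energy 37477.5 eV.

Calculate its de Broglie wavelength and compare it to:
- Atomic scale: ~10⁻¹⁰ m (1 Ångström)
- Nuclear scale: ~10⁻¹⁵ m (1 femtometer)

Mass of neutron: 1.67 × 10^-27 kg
λ = 1.48 × 10^-13 m, which is between nuclear and atomic scales.

Using λ = h/√(2mKE):

KE = 37477.5 eV = 6.005 × 10^-15 J

λ = h/√(2mKE)
λ = (6.626 × 10^-34 J·s) / √(2 × 1.67 × 10^-27 kg × 6.005 × 10^-15 J)
λ = 1.48 × 10^-13 m

Comparison:
- Atomic scale (10⁻¹⁰ m): λ is 0.0015× this size
- Nuclear scale (10⁻¹⁵ m): λ is 1.5e+02× this size

The wavelength is between nuclear and atomic scales.

This wavelength is appropriate for probing atomic structure but too large for nuclear physics experiments.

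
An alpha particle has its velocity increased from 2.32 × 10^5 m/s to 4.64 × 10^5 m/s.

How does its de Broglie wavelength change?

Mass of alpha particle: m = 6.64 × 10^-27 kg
The wavelength decreases by a factor of 2.

Using λ = h/(mv):

Initial wavelength: λ₁ = h/(mv₁) = 4.30 × 10^-13 m
Final wavelength: λ₂ = h/(mv₂) = 2.15 × 10^-13 m

Since λ ∝ 1/v, when velocity increases by a factor of 2, the wavelength decreases by a factor of 2.

λ₂/λ₁ = v₁/v₂ = 1/2

The wavelength decreases by a factor of 2.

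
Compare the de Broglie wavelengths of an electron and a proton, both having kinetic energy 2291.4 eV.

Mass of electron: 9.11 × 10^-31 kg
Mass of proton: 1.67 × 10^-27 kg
The electron has the longer wavelength.

Using λ = h/√(2mKE):

For electron: λ₁ = h/√(2m₁KE) = 2.56 × 10^-11 m
For proton: λ₂ = h/√(2m₂KE) = 5.98 × 10^-13 m

Since λ ∝ 1/√m at constant kinetic energy, the lighter particle has the longer wavelength.

The electron has the longer de Broglie wavelength.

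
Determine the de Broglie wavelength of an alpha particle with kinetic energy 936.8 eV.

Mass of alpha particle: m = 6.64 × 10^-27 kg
4.69 × 10^-13 m

Using λ = h/√(2mKE):

First convert KE to Joules: KE = 936.8 eV = 1.501 × 10^-16 J

λ = h/√(2mKE)
λ = (6.626 × 10^-34 J·s) / √(2 × 6.64 × 10^-27 kg × 1.501 × 10^-16 J)
λ = 4.69 × 10^-13 m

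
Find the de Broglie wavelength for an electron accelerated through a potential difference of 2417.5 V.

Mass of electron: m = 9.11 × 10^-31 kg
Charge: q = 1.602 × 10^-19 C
2.49 × 10^-11 m

When a particle is accelerated through voltage V, it gains kinetic energy KE = qV.

The de Broglie wavelength is then λ = h/√(2mqV):

λ = h/√(2mqV)
λ = (6.626 × 10^-34 J·s) / √(2 × 9.11 × 10^-31 kg × 1.602 × 10^-19 C × 2417.5 V)
λ = 2.49 × 10^-11 m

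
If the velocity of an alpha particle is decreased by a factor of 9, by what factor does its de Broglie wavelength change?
The wavelength increases by a factor of 9.

From λ = h/(mv), the wavelength is inversely proportional to velocity:

λ ∝ 1/v

If v → v/9, then λ → 9λ

When velocity is decreased by a factor of 9, the wavelength increases by a factor of 9.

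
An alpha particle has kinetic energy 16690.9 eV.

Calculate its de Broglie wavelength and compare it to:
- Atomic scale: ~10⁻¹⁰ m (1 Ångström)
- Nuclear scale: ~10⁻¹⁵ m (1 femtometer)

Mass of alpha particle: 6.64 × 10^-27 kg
λ = 1.11 × 10^-13 m, which is between nuclear and atomic scales.

Using λ = h/√(2mKE):

KE = 16690.9 eV = 2.674 × 10^-15 J

λ = h/√(2mKE)
λ = (6.626 × 10^-34 J·s) / √(2 × 6.64 × 10^-27 kg × 2.674 × 10^-15 J)
λ = 1.11 × 10^-13 m

Comparison:
- Atomic scale (10⁻¹⁰ m): λ is 0.0011× this size
- Nuclear scale (10⁻¹⁵ m): λ is 1.1e+02× this size

The wavelength is between nuclear and atomic scales.

This wavelength is appropriate for probing atomic structure but too large for nuclear physics experiments.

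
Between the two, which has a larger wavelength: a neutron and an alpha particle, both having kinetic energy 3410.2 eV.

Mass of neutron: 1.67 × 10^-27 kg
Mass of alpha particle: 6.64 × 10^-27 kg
The neutron has the longer wavelength.

Using λ = h/√(2mKE):

For neutron: λ₁ = h/√(2m₁KE) = 4.90 × 10^-13 m
For alpha particle: λ₂ = h/√(2m₂KE) = 2.46 × 10^-13 m

Since λ ∝ 1/√m at constant kinetic energy, the lighter particle has the longer wavelength.

The neutron has the longer de Broglie wavelength.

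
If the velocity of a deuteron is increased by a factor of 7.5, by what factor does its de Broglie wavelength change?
The wavelength decreases by a factor of 7.5.

From λ = h/(mv), the wavelength is inversely proportional to velocity:

λ ∝ 1/v

If v → 7.5v, then λ → λ/7.5

When velocity is increased by a factor of 7.5, the wavelength decreases by a factor of 7.5.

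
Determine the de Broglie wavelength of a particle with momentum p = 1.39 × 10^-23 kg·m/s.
4.77 × 10^-11 m

Using the de Broglie relation λ = h/p:

λ = h/p
λ = (6.626 × 10^-34 J·s) / (1.39 × 10^-23 kg·m/s)
λ = 4.77 × 10^-11 m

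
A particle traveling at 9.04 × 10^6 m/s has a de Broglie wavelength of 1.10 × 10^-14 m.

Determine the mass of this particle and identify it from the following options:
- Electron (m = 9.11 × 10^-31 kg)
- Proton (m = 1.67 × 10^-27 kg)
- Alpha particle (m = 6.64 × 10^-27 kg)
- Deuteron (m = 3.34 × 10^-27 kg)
The particle is an alpha particle.

From λ = h/(mv), solve for mass:

m = h/(λv)
m = (6.626 × 10^-34 J·s) / (1.10 × 10^-14 m × 9.04 × 10^6 m/s)
m = 6.66 × 10^-27 kg

Comparing with the listed masses, this is closest to an alpha particle.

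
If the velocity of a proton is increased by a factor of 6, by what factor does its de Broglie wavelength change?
The wavelength decreases by a factor of 6.

From λ = h/(mv), the wavelength is inversely proportional to velocity:

λ ∝ 1/v

If v → 6v, then λ → λ/6

When velocity is increased by a factor of 6, the wavelength decreases by a factor of 6.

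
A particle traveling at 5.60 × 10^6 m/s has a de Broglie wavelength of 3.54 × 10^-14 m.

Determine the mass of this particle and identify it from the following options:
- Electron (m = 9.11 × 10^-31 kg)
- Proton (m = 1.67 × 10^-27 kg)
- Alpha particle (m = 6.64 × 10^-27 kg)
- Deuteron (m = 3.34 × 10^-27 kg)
The particle is a deuteron.

From λ = h/(mv), solve for mass:

m = h/(λv)
m = (6.626 × 10^-34 J·s) / (3.54 × 10^-14 m × 5.60 × 10^6 m/s)
m = 3.34 × 10^-27 kg

Comparing with the listed masses, this is closest to a deuteron.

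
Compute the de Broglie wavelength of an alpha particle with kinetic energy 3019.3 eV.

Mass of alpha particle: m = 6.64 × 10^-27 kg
2.61 × 10^-13 m

Using λ = h/√(2mKE):

First convert KE to Joules: KE = 3019.3 eV = 4.837 × 10^-16 J

λ = h/√(2mKE)
λ = (6.626 × 10^-34 J·s) / √(2 × 6.64 × 10^-27 kg × 4.837 × 10^-16 J)
λ = 2.61 × 10^-13 m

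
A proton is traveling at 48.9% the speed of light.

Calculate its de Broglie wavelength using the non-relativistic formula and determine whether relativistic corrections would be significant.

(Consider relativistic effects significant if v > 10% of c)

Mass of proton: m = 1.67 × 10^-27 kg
Yes, relativistic corrections are needed.

Using the non-relativistic de Broglie formula λ = h/(mv):

v = 48.9% × c = 1.466 × 10^8 m/s

λ = h/(mv)
λ = (6.626 × 10^-34 J·s) / (1.67 × 10^-27 kg × 1.466 × 10^8 m/s)
λ = 2.71 × 10^-15 m

Since v = 48.9% of c > 10% of c, relativistic corrections ARE significant and the actual wavelength would differ from this non-relativistic estimate.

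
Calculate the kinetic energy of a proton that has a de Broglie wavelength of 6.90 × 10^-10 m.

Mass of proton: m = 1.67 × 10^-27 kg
2.76 × 10^-22 J (or 1.72 × 10^-3 eV)

From λ = h/√(2mKE), we solve for KE:

λ² = h²/(2mKE)
KE = h²/(2mλ²)
KE = (6.626 × 10^-34 J·s)² / (2 × 1.67 × 10^-27 kg × (6.90 × 10^-10 m)²)
KE = 2.76 × 10^-22 J
KE = 1.72 × 10^-3 eV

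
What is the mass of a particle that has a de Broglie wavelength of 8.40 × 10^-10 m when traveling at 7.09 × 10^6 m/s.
1.11 × 10^-31 kg

From the de Broglie relation λ = h/(mv), we solve for m:

m = h/(λv)
m = (6.626 × 10^-34 J·s) / (8.40 × 10^-10 m × 7.09 × 10^6 m/s)
m = 1.11 × 10^-31 kg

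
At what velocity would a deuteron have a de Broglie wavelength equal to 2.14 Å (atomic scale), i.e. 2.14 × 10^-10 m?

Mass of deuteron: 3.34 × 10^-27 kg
9.27 × 10^2 m/s

From λ = h/(mv), solve for v:

v = h/(mλ)
v = (6.626 × 10^-34 J·s) / (3.34 × 10^-27 kg × 2.14 × 10^-10 m)
v = 9.27 × 10^2 m/s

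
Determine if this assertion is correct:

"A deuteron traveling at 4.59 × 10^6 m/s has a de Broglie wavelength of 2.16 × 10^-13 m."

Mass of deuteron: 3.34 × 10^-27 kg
False

The claim is incorrect.

Using λ = h/(mv):
λ = (6.626 × 10^-34 J·s) / (3.34 × 10^-27 kg × 4.59 × 10^6 m/s)
λ = 4.32 × 10^-14 m

The actual wavelength differs from the claimed 2.16 × 10^-13 m.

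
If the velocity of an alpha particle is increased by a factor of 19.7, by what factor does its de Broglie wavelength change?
The wavelength decreases by a factor of 19.7.

From λ = h/(mv), the wavelength is inversely proportional to velocity:

λ ∝ 1/v

If v → 19.7v, then λ → λ/19.7

When velocity is increased by a factor of 19.7, the wavelength decreases by a factor of 19.7.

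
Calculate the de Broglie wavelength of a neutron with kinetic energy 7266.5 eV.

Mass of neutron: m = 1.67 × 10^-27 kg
3.36 × 10^-13 m

Using λ = h/√(2mKE):

First convert KE to Joules: KE = 7266.5 eV = 1.164 × 10^-15 J

λ = h/√(2mKE)
λ = (6.626 × 10^-34 J·s) / √(2 × 1.67 × 10^-27 kg × 1.164 × 10^-15 J)
λ = 3.36 × 10^-13 m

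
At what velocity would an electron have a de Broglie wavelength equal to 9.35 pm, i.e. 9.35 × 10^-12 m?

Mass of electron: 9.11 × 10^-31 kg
7.78 × 10^7 m/s

From λ = h/(mv), solve for v:

v = h/(mλ)
v = (6.626 × 10^-34 J·s) / (9.11 × 10^-31 kg × 9.35 × 10^-12 m)
v = 7.78 × 10^7 m/s

Note: This velocity is 25.9% of the speed of light, so relativistic corrections would be needed for a more accurate calculation.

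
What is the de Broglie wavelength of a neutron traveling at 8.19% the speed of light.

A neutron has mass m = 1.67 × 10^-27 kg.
1.62 × 10^-14 m

Using the de Broglie relation λ = h/(mv):

v = 8.19% × c = 2.455 × 10^7 m/s

λ = h/(mv)
λ = (6.626 × 10^-34 J·s) / (1.67 × 10^-27 kg × 2.455 × 10^7 m/s)
λ = 1.62 × 10^-14 m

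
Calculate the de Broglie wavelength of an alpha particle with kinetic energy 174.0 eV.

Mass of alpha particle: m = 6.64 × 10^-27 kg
1.09 × 10^-12 m

Using λ = h/√(2mKE):

First convert KE to Joules: KE = 174.0 eV = 2.788 × 10^-17 J

λ = h/√(2mKE)
λ = (6.626 × 10^-34 J·s) / √(2 × 6.64 × 10^-27 kg × 2.788 × 10^-17 J)
λ = 1.09 × 10^-12 m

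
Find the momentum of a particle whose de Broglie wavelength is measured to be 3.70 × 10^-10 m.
1.79 × 10^-24 kg·m/s

From the de Broglie relation λ = h/p, we solve for p:

p = h/λ
p = (6.626 × 10^-34 J·s) / (3.70 × 10^-10 m)
p = 1.79 × 10^-24 kg·m/s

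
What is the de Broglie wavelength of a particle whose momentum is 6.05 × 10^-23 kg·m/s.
1.10 × 10^-11 m

Using the de Broglie relation λ = h/p:

λ = h/p
λ = (6.626 × 10^-34 J·s) / (6.05 × 10^-23 kg·m/s)
λ = 1.10 × 10^-11 m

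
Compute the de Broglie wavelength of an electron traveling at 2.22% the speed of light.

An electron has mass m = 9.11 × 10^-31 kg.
1.09 × 10^-10 m

Using the de Broglie relation λ = h/(mv):

v = 2.22% × c = 6.655 × 10^6 m/s

λ = h/(mv)
λ = (6.626 × 10^-34 J·s) / (9.11 × 10^-31 kg × 6.655 × 10^6 m/s)
λ = 1.09 × 10^-10 m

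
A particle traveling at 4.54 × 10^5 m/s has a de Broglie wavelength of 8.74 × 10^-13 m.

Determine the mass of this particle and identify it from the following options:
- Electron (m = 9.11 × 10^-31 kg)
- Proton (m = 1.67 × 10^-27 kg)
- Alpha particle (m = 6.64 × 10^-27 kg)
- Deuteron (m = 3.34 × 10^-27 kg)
The particle is a proton.

From λ = h/(mv), solve for mass:

m = h/(λv)
m = (6.626 × 10^-34 J·s) / (8.74 × 10^-13 m × 4.54 × 10^5 m/s)
m = 1.67 × 10^-27 kg

Comparing with the listed masses, this is closest to a proton.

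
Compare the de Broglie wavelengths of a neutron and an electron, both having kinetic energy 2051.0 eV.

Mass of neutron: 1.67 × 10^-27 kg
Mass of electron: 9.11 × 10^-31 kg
The electron has the longer wavelength.

Using λ = h/√(2mKE):

For neutron: λ₁ = h/√(2m₁KE) = 6.32 × 10^-13 m
For electron: λ₂ = h/√(2m₂KE) = 2.71 × 10^-11 m

Since λ ∝ 1/√m at constant kinetic energy, the lighter particle has the longer wavelength.

The electron has the longer de Broglie wavelength.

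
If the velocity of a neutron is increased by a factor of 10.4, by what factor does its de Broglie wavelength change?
The wavelength decreases by a factor of 10.4.

From λ = h/(mv), the wavelength is inversely proportional to velocity:

λ ∝ 1/v

If v → 10.4v, then λ → λ/10.4

When velocity is increased by a factor of 10.4, the wavelength decreases by a factor of 10.4.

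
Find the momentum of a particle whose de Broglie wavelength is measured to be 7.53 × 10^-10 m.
8.80 × 10^-25 kg·m/s

From the de Broglie relation λ = h/p, we solve for p:

p = h/λ
p = (6.626 × 10^-34 J·s) / (7.53 × 10^-10 m)
p = 8.80 × 10^-25 kg·m/s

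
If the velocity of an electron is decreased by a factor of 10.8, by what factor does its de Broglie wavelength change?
The wavelength increases by a factor of 10.8.

From λ = h/(mv), the wavelength is inversely proportional to velocity:

λ ∝ 1/v

If v → v/10.8, then λ → 10.8λ

When velocity is decreased by a factor of 10.8, the wavelength increases by a factor of 10.8.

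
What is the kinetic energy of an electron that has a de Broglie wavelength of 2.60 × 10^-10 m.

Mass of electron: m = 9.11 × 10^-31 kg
3.56 × 10^-18 J (or 22.2 eV)

From λ = h/√(2mKE), we solve for KE:

λ² = h²/(2mKE)
KE = h²/(2mλ²)
KE = (6.626 × 10^-34 J·s)² / (2 × 9.11 × 10^-31 kg × (2.60 × 10^-10 m)²)
KE = 3.56 × 10^-18 J
KE = 22.2 eV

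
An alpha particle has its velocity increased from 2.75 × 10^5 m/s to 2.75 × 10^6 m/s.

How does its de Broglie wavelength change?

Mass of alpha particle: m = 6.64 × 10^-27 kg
The wavelength decreases by a factor of 10.

Using λ = h/(mv):

Initial wavelength: λ₁ = h/(mv₁) = 3.63 × 10^-13 m
Final wavelength: λ₂ = h/(mv₂) = 3.63 × 10^-14 m

Since λ ∝ 1/v, when velocity increases by a factor of 10, the wavelength decreases by a factor of 10.

λ₂/λ₁ = v₁/v₂ = 1/10

The wavelength decreases by a factor of 10.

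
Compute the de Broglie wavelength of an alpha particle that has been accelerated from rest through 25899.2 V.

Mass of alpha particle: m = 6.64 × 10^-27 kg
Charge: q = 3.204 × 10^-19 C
6.31 × 10^-14 m

When a particle is accelerated through voltage V, it gains kinetic energy KE = qV.

The de Broglie wavelength is then λ = h/√(2mqV):

λ = h/√(2mqV)
λ = (6.626 × 10^-34 J·s) / √(2 × 6.64 × 10^-27 kg × 3.204 × 10^-19 C × 25899.2 V)
λ = 6.31 × 10^-14 m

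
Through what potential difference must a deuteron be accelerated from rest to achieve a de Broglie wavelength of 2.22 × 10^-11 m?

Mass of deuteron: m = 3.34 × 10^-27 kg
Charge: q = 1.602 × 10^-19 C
8.32 × 10^-1 V

From λ = h/√(2mqV), we solve for V:

λ² = h²/(2mqV)
V = h²/(2mqλ²)
V = (6.626 × 10^-34 J·s)² / (2 × 3.34 × 10^-27 kg × 1.602 × 10^-19 C × (2.22 × 10^-11 m)²)
V = 8.32 × 10^-1 V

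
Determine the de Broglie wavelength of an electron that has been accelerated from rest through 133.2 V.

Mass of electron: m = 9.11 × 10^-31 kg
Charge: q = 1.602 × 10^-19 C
1.06 × 10^-10 m

When a particle is accelerated through voltage V, it gains kinetic energy KE = qV.

The de Broglie wavelength is then λ = h/√(2mqV):

λ = h/√(2mqV)
λ = (6.626 × 10^-34 J·s) / √(2 × 9.11 × 10^-31 kg × 1.602 × 10^-19 C × 133.2 V)
λ = 1.06 × 10^-10 m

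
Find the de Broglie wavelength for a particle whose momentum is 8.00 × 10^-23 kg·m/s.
8.28 × 10^-12 m

Using the de Broglie relation λ = h/p:

λ = h/p
λ = (6.626 × 10^-34 J·s) / (8.00 × 10^-23 kg·m/s)
λ = 8.28 × 10^-12 m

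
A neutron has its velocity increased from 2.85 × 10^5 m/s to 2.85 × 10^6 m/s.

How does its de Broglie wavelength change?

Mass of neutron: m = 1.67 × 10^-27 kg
The wavelength decreases by a factor of 10.

Using λ = h/(mv):

Initial wavelength: λ₁ = h/(mv₁) = 1.39 × 10^-12 m
Final wavelength: λ₂ = h/(mv₂) = 1.39 × 10^-13 m

Since λ ∝ 1/v, when velocity increases by a factor of 10, the wavelength decreases by a factor of 10.

λ₂/λ₁ = v₁/v₂ = 1/10

The wavelength decreases by a factor of 10.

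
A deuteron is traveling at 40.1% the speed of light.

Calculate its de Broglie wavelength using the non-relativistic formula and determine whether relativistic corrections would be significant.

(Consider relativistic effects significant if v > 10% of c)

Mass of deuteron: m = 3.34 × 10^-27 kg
Yes, relativistic corrections are needed.

Using the non-relativistic de Broglie formula λ = h/(mv):

v = 40.1% × c = 1.202 × 10^8 m/s

λ = h/(mv)
λ = (6.626 × 10^-34 J·s) / (3.34 × 10^-27 kg × 1.202 × 10^8 m/s)
λ = 1.65 × 10^-15 m

Since v = 40.1% of c > 10% of c, relativistic corrections ARE significant and the actual wavelength would differ from this non-relativistic estimate.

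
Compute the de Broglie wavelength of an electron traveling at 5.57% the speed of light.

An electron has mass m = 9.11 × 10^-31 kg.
4.36 × 10^-11 m

Using the de Broglie relation λ = h/(mv):

v = 5.57% × c = 1.670 × 10^7 m/s

λ = h/(mv)
λ = (6.626 × 10^-34 J·s) / (9.11 × 10^-31 kg × 1.670 × 10^7 m/s)
λ = 4.36 × 10^-11 m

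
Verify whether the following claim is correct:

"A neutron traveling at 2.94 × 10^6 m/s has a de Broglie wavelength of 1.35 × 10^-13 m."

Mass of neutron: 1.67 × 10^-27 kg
True

The claim is correct.

Using λ = h/(mv):
λ = (6.626 × 10^-34 J·s) / (1.67 × 10^-27 kg × 2.94 × 10^6 m/s)
λ = 1.35 × 10^-13 m

This matches the claimed value.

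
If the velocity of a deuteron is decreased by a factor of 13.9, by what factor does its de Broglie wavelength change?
The wavelength increases by a factor of 13.9.

From λ = h/(mv), the wavelength is inversely proportional to velocity:

λ ∝ 1/v

If v → v/13.9, then λ → 13.9λ

When velocity is decreased by a factor of 13.9, the wavelength increases by a factor of 13.9.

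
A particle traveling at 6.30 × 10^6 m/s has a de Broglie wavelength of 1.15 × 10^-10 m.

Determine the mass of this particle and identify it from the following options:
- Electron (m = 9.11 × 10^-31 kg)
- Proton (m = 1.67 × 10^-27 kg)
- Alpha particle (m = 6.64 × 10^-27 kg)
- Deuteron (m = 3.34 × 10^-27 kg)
The particle is an electron.

From λ = h/(mv), solve for mass:

m = h/(λv)
m = (6.626 × 10^-34 J·s) / (1.15 × 10^-10 m × 6.30 × 10^6 m/s)
m = 9.15 × 10^-31 kg

Comparing with the listed masses, this is closest to an electron.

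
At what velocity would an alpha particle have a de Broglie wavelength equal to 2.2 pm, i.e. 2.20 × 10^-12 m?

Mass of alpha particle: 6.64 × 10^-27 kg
4.54 × 10^4 m/s

From λ = h/(mv), solve for v:

v = h/(mλ)
v = (6.626 × 10^-34 J·s) / (6.64 × 10^-27 kg × 2.20 × 10^-12 m)
v = 4.54 × 10^4 m/s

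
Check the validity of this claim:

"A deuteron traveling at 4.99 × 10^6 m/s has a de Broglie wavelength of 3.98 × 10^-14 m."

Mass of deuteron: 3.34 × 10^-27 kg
True

The claim is correct.

Using λ = h/(mv):
λ = (6.626 × 10^-34 J·s) / (3.34 × 10^-27 kg × 4.99 × 10^6 m/s)
λ = 3.98 × 10^-14 m

This matches the claimed value.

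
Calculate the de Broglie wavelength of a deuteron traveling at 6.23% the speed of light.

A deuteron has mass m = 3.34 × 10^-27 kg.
1.06 × 10^-14 m

Using the de Broglie relation λ = h/(mv):

v = 6.23% × c = 1.868 × 10^7 m/s

λ = h/(mv)
λ = (6.626 × 10^-34 J·s) / (3.34 × 10^-27 kg × 1.868 × 10^7 m/s)
λ = 1.06 × 10^-14 m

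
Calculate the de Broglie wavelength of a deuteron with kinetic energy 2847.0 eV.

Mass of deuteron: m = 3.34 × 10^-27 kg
3.80 × 10^-13 m

Using λ = h/√(2mKE):

First convert KE to Joules: KE = 2847.0 eV = 4.561 × 10^-16 J

λ = h/√(2mKE)
λ = (6.626 × 10^-34 J·s) / √(2 × 3.34 × 10^-27 kg × 4.561 × 10^-16 J)
λ = 3.80 × 10^-13 m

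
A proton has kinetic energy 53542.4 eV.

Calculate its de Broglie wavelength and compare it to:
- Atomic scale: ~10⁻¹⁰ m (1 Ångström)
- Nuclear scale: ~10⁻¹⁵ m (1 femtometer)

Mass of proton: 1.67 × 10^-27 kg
λ = 1.24 × 10^-13 m, which is between nuclear and atomic scales.

Using λ = h/√(2mKE):

KE = 53542.4 eV = 8.578 × 10^-15 J

λ = h/√(2mKE)
λ = (6.626 × 10^-34 J·s) / √(2 × 1.67 × 10^-27 kg × 8.578 × 10^-15 J)
λ = 1.24 × 10^-13 m

Comparison:
- Atomic scale (10⁻¹⁰ m): λ is 0.0012× this size
- Nuclear scale (10⁻¹⁵ m): λ is 1.2e+02× this size

The wavelength is between nuclear and atomic scales.

This wavelength is appropriate for probing atomic structure but too large for nuclear physics experiments.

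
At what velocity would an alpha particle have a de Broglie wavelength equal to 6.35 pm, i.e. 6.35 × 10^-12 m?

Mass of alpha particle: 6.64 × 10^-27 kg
1.57 × 10^4 m/s

From λ = h/(mv), solve for v:

v = h/(mλ)
v = (6.626 × 10^-34 J·s) / (6.64 × 10^-27 kg × 6.35 × 10^-12 m)
v = 1.57 × 10^4 m/s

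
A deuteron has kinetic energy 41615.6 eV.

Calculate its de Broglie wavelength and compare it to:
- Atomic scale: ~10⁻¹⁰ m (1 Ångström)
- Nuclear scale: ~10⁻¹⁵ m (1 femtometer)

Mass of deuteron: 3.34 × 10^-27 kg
λ = 9.93 × 10^-14 m, which is between nuclear and atomic scales.

Using λ = h/√(2mKE):

KE = 41615.6 eV = 6.668 × 10^-15 J

λ = h/√(2mKE)
λ = (6.626 × 10^-34 J·s) / √(2 × 3.34 × 10^-27 kg × 6.668 × 10^-15 J)
λ = 9.93 × 10^-14 m

Comparison:
- Atomic scale (10⁻¹⁰ m): λ is 0.00099× this size
- Nuclear scale (10⁻¹⁵ m): λ is 99× this size

The wavelength is between nuclear and atomic scales.

This wavelength is appropriate for probing atomic structure but too large for nuclear physics experiments.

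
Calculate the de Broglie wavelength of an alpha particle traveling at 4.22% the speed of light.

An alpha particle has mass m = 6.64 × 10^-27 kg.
7.89 × 10^-15 m

Using the de Broglie relation λ = h/(mv):

v = 4.22% × c = 1.265 × 10^7 m/s

λ = h/(mv)
λ = (6.626 × 10^-34 J·s) / (6.64 × 10^-27 kg × 1.265 × 10^7 m/s)
λ = 7.89 × 10^-15 m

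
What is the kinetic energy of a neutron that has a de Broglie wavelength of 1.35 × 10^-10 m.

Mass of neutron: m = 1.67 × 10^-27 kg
7.21 × 10^-21 J (or 0.0450 eV)

From λ = h/√(2mKE), we solve for KE:

λ² = h²/(2mKE)
KE = h²/(2mλ²)
KE = (6.626 × 10^-34 J·s)² / (2 × 1.67 × 10^-27 kg × (1.35 × 10^-10 m)²)
KE = 7.21 × 10^-21 J
KE = 0.0450 eV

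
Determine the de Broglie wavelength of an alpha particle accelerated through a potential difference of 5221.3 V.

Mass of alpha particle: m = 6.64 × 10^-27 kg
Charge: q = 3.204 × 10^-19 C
1.41 × 10^-13 m

When a particle is accelerated through voltage V, it gains kinetic energy KE = qV.

The de Broglie wavelength is then λ = h/√(2mqV):

λ = h/√(2mqV)
λ = (6.626 × 10^-34 J·s) / √(2 × 6.64 × 10^-27 kg × 3.204 × 10^-19 C × 5221.3 V)
λ = 1.41 × 10^-13 m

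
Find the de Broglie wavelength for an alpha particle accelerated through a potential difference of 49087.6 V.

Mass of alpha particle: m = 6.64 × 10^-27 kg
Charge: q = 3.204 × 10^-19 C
4.58 × 10^-14 m

When a particle is accelerated through voltage V, it gains kinetic energy KE = qV.

The de Broglie wavelength is then λ = h/√(2mqV):

λ = h/√(2mqV)
λ = (6.626 × 10^-34 J·s) / √(2 × 6.64 × 10^-27 kg × 3.204 × 10^-19 C × 49087.6 V)
λ = 4.58 × 10^-14 m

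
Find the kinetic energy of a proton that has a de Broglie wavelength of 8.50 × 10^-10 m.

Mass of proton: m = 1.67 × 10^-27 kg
1.82 × 10^-22 J (or 1.14 × 10^-3 eV)

From λ = h/√(2mKE), we solve for KE:

λ² = h²/(2mKE)
KE = h²/(2mλ²)
KE = (6.626 × 10^-34 J·s)² / (2 × 1.67 × 10^-27 kg × (8.50 × 10^-10 m)²)
KE = 1.82 × 10^-22 J
KE = 1.14 × 10^-3 eV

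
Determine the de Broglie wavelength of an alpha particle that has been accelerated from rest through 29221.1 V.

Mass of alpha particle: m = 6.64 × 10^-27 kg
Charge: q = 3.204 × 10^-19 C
5.94 × 10^-14 m

When a particle is accelerated through voltage V, it gains kinetic energy KE = qV.

The de Broglie wavelength is then λ = h/√(2mqV):

λ = h/√(2mqV)
λ = (6.626 × 10^-34 J·s) / √(2 × 6.64 × 10^-27 kg × 3.204 × 10^-19 C × 29221.1 V)
λ = 5.94 × 10^-14 m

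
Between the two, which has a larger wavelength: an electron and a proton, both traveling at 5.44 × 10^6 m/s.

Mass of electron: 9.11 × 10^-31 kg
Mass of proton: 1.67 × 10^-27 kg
The electron has the longer wavelength.

Using λ = h/(mv), since both particles have the same velocity, the wavelength depends only on mass.

For electron: λ₁ = h/(m₁v) = 1.34 × 10^-10 m
For proton: λ₂ = h/(m₂v) = 7.29 × 10^-14 m

Since λ ∝ 1/m at constant velocity, the lighter particle has the longer wavelength.

The electron has the longer de Broglie wavelength.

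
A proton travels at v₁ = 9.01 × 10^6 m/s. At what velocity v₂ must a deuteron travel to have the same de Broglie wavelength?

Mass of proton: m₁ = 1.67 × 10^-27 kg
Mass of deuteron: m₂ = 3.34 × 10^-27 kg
v₂ = 4.50 × 10^6 m/s

For equal de Broglie wavelengths: λ₁ = λ₂

h/(m₁v₁) = h/(m₂v₂)
m₁v₁ = m₂v₂
v₂ = v₁ · (m₁/m₂)

v₂ = 9.01 × 10^6 m/s × (1.67 × 10^-27 kg / 3.34 × 10^-27 kg)
v₂ = 4.50 × 10^6 m/s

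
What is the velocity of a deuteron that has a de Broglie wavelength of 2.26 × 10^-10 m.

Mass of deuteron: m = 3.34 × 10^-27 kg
8.78 × 10^2 m/s

From the de Broglie relation λ = h/(mv), we solve for v:

v = h/(mλ)
v = (6.626 × 10^-34 J·s) / (3.34 × 10^-27 kg × 2.26 × 10^-10 m)
v = 8.78 × 10^2 m/s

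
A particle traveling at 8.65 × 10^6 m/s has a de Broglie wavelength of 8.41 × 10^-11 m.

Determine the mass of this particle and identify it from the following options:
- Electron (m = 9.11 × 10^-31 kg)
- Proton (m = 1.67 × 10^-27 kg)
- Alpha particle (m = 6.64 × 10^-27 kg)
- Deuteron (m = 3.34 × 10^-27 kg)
The particle is an electron.

From λ = h/(mv), solve for mass:

m = h/(λv)
m = (6.626 × 10^-34 J·s) / (8.41 × 10^-11 m × 8.65 × 10^6 m/s)
m = 9.11 × 10^-31 kg

Comparing with the listed masses, this is closest to an electron.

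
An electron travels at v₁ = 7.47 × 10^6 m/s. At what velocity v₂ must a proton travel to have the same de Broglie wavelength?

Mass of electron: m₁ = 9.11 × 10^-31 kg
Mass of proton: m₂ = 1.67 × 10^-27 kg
v₂ = 4.07 × 10^3 m/s

For equal de Broglie wavelengths: λ₁ = λ₂

h/(m₁v₁) = h/(m₂v₂)
m₁v₁ = m₂v₂
v₂ = v₁ · (m₁/m₂)

v₂ = 7.47 × 10^6 m/s × (9.11 × 10^-31 kg / 1.67 × 10^-27 kg)
v₂ = 4.07 × 10^3 m/s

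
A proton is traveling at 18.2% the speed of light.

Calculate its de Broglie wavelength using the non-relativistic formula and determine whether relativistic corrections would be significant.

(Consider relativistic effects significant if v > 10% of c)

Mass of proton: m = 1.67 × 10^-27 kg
Yes, relativistic corrections are needed.

Using the non-relativistic de Broglie formula λ = h/(mv):

v = 18.2% × c = 5.456 × 10^7 m/s

λ = h/(mv)
λ = (6.626 × 10^-34 J·s) / (1.67 × 10^-27 kg × 5.456 × 10^7 m/s)
λ = 7.27 × 10^-15 m

Since v = 18.2% of c > 10% of c, relativistic corrections ARE significant and the actual wavelength would differ from this non-relativistic estimate.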